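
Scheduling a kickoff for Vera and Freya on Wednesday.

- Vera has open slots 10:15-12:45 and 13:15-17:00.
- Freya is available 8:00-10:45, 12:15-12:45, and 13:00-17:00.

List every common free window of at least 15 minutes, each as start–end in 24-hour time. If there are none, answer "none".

10:15–10:45, 12:15–12:45, 13:15–17:00

Vera ∩ Freya: 10:15–10:45, 12:15–12:45, 13:15–17:00.
Windows ≥ 15 min: 10:15–10:45, 12:15–12:45, 13:15–17:00.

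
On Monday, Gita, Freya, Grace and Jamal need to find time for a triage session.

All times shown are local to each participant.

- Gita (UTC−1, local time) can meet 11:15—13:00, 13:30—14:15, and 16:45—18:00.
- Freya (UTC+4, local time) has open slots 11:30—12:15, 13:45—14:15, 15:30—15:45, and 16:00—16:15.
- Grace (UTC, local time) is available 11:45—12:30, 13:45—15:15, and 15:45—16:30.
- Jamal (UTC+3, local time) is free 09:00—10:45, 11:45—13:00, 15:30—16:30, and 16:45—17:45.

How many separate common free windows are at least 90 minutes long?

0

Gita → UTC: 12:15–14:00, 14:30–15:15, 17:45–19:00.
Freya → UTC: 07:30–08:15, 09:45–10:15, 11:30–11:45, 12:00–12:15.
Grace → UTC: 11:45–12:30, 13:45–15:15, 15:45–16:30.
Jamal → UTC: 06:00–07:45, 08:45–10:00, 12:30–13:30, 13:45–14:45.
Gita ∩ Freya: (none).
Gita ∩ Freya ∩ Grace: (none).
Gita ∩ Freya ∩ Grace ∩ Jamal: (none).
Windows ≥ 90 min: (none).
That's 0 windows.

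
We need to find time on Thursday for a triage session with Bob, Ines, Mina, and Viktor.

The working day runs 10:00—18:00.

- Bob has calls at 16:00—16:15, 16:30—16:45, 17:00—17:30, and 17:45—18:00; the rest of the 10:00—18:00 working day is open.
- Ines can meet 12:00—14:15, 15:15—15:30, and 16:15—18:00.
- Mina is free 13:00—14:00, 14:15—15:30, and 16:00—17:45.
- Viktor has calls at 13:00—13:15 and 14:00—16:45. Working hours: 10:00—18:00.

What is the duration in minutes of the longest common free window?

Bob free within 10:00–18:00: 10:00–16:00, 16:15–16:30, 16:45–17:00, 17:30–17:45.
Viktor free within 10:00–18:00: 10:00–13:00, 13:15–14:00, 16:45–18:00.
Bob ∩ Ines: 12:00–14:15, 15:15–15:30, 16:15–16:30, 16:45–17:00, 17:30–17:45.
Bob ∩ Ines ∩ Mina: 13:00–14:00, 15:15–15:30, 16:15–16:30, 16:45–17:00, 17:30–17:45.
Bob ∩ Ines ∩ Mina ∩ Viktor: 13:15–14:00, 16:45–17:00, 17:30–17:45.
Common window lengths: 45, 15, 15 min; longest is 45.

45 minutes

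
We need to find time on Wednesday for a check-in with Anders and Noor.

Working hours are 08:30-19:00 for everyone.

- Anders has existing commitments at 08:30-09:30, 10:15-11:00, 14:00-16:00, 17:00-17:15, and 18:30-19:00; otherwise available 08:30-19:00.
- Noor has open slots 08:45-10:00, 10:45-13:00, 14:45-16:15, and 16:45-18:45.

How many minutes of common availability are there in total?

255 minutes

Anders free within 08:30–19:00: 09:30–10:15, 11:00–14:00, 16:00–17:00, 17:15–18:30.
Anders ∩ Noor: 09:30–10:00, 11:00–13:00, 16:00–16:15, 16:45–17:00, 17:15–18:30.
Total common minutes: 30 + 120 + 15 + 15 + 75 = 255.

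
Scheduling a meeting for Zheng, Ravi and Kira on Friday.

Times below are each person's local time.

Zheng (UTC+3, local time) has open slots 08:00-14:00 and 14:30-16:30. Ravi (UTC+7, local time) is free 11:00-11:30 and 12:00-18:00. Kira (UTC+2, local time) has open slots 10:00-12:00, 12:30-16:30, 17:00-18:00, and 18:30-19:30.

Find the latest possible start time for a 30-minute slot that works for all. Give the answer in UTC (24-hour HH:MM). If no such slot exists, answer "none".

10:30

Zheng → UTC: 05:00–11:00, 11:30–13:30.
Ravi → UTC: 04:00–04:30, 05:00–11:00.
Kira → UTC: 08:00–10:00, 10:30–14:30, 15:00–16:00, 16:30–17:30.
Zheng ∩ Ravi: 05:00–11:00.
Zheng ∩ Ravi ∩ Kira: 08:00–10:00, 10:30–11:00.
Windows ≥ 30 min: 08:00–10:00, 10:30–11:00.
Latest start in the last window 10:30–11:00 is 11:00 − 30 min = 10:30.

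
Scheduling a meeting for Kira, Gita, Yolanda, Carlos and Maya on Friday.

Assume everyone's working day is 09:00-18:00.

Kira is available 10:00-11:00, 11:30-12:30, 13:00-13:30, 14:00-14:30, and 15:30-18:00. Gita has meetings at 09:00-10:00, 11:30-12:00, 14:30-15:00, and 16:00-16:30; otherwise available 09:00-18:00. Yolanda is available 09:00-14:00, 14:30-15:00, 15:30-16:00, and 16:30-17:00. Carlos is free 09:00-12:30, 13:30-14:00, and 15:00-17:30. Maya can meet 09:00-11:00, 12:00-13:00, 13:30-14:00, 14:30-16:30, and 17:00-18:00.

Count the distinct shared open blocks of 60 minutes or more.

1

Gita free within 09:00–18:00: 10:00–11:30, 12:00–14:30, 15:00–16:00, 16:30–18:00.
Kira ∩ Gita: 10:00–11:00, 12:00–12:30, 13:00–13:30, 14:00–14:30, 15:30–16:00, 16:30–18:00.
Kira ∩ Gita ∩ Yolanda: 10:00–11:00, 12:00–12:30, 13:00–13:30, 15:30–16:00, 16:30–17:00.
Kira ∩ Gita ∩ Yolanda ∩ Carlos: 10:00–11:00, 12:00–12:30, 15:30–16:00, 16:30–17:00.
Kira ∩ Gita ∩ Yolanda ∩ Carlos ∩ Maya: 10:00–11:00, 12:00–12:30, 15:30–16:00.
Windows ≥ 60 min: 10:00–11:00.
That's 1 window.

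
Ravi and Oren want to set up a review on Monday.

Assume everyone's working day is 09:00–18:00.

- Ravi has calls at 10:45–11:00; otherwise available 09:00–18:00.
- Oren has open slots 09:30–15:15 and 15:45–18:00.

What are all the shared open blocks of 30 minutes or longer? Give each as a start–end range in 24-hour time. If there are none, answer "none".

09:30–10:45, 11:00–15:15, 15:45–18:00

Ravi free within 09:00–18:00: 09:00–10:45, 11:00–18:00.
Ravi ∩ Oren: 09:30–10:45, 11:00–15:15, 15:45–18:00.
Windows ≥ 30 min: 09:30–10:45, 11:00–15:15, 15:45–18:00.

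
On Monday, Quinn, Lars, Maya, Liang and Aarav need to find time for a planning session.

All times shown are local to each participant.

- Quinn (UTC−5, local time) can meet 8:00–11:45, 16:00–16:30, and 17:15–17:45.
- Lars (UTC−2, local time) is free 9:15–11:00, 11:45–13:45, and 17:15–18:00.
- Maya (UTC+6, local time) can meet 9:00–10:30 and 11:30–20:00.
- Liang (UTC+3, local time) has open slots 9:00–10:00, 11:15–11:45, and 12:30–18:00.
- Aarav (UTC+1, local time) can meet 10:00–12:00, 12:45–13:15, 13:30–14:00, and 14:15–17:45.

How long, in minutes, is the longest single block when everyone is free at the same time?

Quinn → UTC: 13:00–16:45, 21:00–21:30, 22:15–22:45.
Lars → UTC: 11:15–13:00, 13:45–15:45, 19:15–20:00.
Maya → UTC: 03:00–04:30, 05:30–14:00.
Liang → UTC: 06:00–07:00, 08:15–08:45, 09:30–15:00.
Aarav → UTC: 09:00–11:00, 11:45–12:15, 12:30–13:00, 13:15–16:45.
Quinn ∩ Lars: 13:45–15:45.
Quinn ∩ Lars ∩ Maya: 13:45–14:00.
Quinn ∩ Lars ∩ Maya ∩ Liang: 13:45–14:00.
Quinn ∩ Lars ∩ Maya ∩ Liang ∩ Aarav: 13:45–14:00.
Single common window of 15 minutes.

15 minutes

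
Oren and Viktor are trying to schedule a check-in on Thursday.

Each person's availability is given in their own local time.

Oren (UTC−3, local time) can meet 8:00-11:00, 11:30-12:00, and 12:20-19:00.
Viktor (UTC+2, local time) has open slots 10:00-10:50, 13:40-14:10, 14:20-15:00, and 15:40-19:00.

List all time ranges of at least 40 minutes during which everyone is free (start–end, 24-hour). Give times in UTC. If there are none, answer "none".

Oren → UTC: 11:00–14:00, 14:30–15:00, 15:20–22:00.
Viktor → UTC: 08:00–08:50, 11:40–12:10, 12:20–13:00, 13:40–17:00.
Oren ∩ Viktor: 11:40–12:10, 12:20–13:00, 13:40–14:00, 14:30–15:00, 15:20–17:00.
Windows ≥ 40 min: 12:20–13:00, 15:20–17:00.

12:20–13:00, 15:20–17:00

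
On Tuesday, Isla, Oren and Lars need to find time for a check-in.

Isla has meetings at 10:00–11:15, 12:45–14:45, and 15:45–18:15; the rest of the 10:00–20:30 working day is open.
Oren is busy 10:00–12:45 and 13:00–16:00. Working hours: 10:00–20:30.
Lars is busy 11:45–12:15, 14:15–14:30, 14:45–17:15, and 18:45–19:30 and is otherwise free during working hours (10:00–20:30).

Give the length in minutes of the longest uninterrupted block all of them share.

60 minutes

Isla free within 10:00–20:30: 11:15–12:45, 14:45–15:45, 18:15–20:30.
Oren free within 10:00–20:30: 12:45–13:00, 16:00–20:30.
Lars free within 10:00–20:30: 10:00–11:45, 12:15–14:15, 14:30–14:45, 17:15–18:45, 19:30–20:30.
Isla ∩ Oren: 18:15–20:30.
Isla ∩ Oren ∩ Lars: 18:15–18:45, 19:30–20:30.
Common window lengths: 30, 60 min; longest is 60.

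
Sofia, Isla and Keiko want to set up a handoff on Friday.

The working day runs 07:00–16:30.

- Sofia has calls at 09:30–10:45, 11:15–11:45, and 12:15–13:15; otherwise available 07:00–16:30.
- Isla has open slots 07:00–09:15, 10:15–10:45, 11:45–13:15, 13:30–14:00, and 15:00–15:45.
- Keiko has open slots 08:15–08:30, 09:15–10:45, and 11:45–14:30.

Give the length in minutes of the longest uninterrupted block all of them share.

30 minutes

Sofia free within 07:00–16:30: 07:00–09:30, 10:45–11:15, 11:45–12:15, 13:15–16:30.
Sofia ∩ Isla: 07:00–09:15, 11:45–12:15, 13:30–14:00, 15:00–15:45.
Sofia ∩ Isla ∩ Keiko: 08:15–08:30, 11:45–12:15, 13:30–14:00.
Common window lengths: 15, 30, 30 min; longest is 30.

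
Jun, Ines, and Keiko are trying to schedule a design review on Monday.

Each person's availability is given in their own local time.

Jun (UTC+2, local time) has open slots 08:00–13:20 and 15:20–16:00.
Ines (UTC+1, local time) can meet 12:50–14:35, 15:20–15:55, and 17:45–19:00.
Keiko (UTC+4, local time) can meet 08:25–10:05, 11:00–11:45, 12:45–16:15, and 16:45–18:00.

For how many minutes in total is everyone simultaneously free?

15 minutes

Jun → UTC: 06:00–11:20, 13:20–14:00.
Ines → UTC: 11:50–13:35, 14:20–14:55, 16:45–18:00.
Keiko → UTC: 04:25–06:05, 07:00–07:45, 08:45–12:15, 12:45–14:00.
Jun ∩ Ines: 13:20–13:35.
Jun ∩ Ines ∩ Keiko: 13:20–13:35.
Total common minutes: 15.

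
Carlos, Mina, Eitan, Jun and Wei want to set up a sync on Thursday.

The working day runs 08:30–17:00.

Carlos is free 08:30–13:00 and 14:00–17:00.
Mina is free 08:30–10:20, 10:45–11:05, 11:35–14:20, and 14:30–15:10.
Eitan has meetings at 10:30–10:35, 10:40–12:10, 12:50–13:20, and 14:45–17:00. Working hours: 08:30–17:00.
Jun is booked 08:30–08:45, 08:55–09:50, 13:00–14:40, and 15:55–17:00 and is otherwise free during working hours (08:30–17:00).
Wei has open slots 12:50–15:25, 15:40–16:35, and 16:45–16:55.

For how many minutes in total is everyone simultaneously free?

5 minutes

Eitan free within 08:30–17:00: 08:30–10:30, 10:35–10:40, 12:10–12:50, 13:20–14:45.
Jun free within 08:30–17:00: 08:45–08:55, 09:50–13:00, 14:40–15:55.
Carlos ∩ Mina: 08:30–10:20, 10:45–11:05, 11:35–13:00, 14:00–14:20, 14:30–15:10.
Carlos ∩ Mina ∩ Eitan: 08:30–10:20, 12:10–12:50, 14:00–14:20, 14:30–14:45.
Carlos ∩ Mina ∩ Eitan ∩ Jun: 08:45–08:55, 09:50–10:20, 12:10–12:50, 14:40–14:45.
Carlos ∩ Mina ∩ Eitan ∩ Jun ∩ Wei: 14:40–14:45.
Total common minutes: 5.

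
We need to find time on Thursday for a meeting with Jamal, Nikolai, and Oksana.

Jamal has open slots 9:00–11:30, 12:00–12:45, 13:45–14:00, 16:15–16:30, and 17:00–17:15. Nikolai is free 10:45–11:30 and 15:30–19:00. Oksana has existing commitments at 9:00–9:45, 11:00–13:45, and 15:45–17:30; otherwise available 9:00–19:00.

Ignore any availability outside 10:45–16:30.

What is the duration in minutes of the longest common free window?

15 minutes

Oksana free within 09:00–19:00: 09:45–11:00, 13:45–15:45, 17:30–19:00.
Jamal ∩ Nikolai: 10:45–11:30, 16:15–16:30, 17:00–17:15.
Jamal ∩ Nikolai ∩ Oksana: 10:45–11:00.
Restricted to 10:45–16:30: 10:45–11:00.
Single common window of 15 minutes.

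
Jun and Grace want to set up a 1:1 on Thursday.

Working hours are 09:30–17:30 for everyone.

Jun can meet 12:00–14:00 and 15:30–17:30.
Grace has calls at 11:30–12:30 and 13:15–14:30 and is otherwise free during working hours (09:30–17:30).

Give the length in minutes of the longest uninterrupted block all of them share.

Grace free within 09:30–17:30: 09:30–11:30, 12:30–13:15, 14:30–17:30.
Jun ∩ Grace: 12:30–13:15, 15:30–17:30.
Common window lengths: 45, 120 min; longest is 120.

120 minutes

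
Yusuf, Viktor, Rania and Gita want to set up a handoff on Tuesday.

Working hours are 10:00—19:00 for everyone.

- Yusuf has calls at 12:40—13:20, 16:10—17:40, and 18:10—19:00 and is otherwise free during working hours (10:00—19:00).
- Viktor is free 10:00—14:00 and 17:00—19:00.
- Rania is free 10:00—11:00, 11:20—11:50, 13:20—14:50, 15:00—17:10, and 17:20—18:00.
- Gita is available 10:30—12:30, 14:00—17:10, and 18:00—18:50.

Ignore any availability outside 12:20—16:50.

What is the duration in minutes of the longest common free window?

0 minutes

Yusuf free within 10:00–19:00: 10:00–12:40, 13:20–16:10, 17:40–18:10.
Yusuf ∩ Viktor: 10:00–12:40, 13:20–14:00, 17:40–18:10.
Yusuf ∩ Viktor ∩ Rania: 10:00–11:00, 11:20–11:50, 13:20–14:00, 17:40–18:00.
Yusuf ∩ Viktor ∩ Rania ∩ Gita: 10:30–11:00, 11:20–11:50.
Restricted to 12:20–16:50: (none).
No common window.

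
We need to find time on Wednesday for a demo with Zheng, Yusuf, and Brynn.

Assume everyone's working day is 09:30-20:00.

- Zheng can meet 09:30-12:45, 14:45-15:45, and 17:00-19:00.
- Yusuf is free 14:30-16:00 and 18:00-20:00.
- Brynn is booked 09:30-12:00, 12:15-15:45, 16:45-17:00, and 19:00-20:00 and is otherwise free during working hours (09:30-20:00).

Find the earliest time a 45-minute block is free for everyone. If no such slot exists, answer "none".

Brynn free within 09:30–20:00: 12:00–12:15, 15:45–16:45, 17:00–19:00.
Zheng ∩ Yusuf: 14:45–15:45, 18:00–19:00.
Zheng ∩ Yusuf ∩ Brynn: 18:00–19:00.
Windows ≥ 45 min: 18:00–19:00.
Earliest such window starts at 18:00.

18:00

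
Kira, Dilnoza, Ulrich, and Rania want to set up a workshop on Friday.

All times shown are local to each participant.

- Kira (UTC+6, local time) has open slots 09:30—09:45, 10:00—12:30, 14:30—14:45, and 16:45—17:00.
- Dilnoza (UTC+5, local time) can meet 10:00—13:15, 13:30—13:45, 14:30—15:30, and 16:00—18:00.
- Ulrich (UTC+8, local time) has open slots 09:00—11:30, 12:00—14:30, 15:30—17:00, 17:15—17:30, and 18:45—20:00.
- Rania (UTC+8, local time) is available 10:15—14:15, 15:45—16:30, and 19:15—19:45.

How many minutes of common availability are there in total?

Kira → UTC: 03:30–03:45, 04:00–06:30, 08:30–08:45, 10:45–11:00.
Dilnoza → UTC: 05:00–08:15, 08:30–08:45, 09:30–10:30, 11:00–13:00.
Ulrich → UTC: 01:00–03:30, 04:00–06:30, 07:30–09:00, 09:15–09:30, 10:45–12:00.
Rania → UTC: 02:15–06:15, 07:45–08:30, 11:15–11:45.
Kira ∩ Dilnoza: 05:00–06:30, 08:30–08:45.
Kira ∩ Dilnoza ∩ Ulrich: 05:00–06:30, 08:30–08:45.
Kira ∩ Dilnoza ∩ Ulrich ∩ Rania: 05:00–06:15.
Total common minutes: 75.

75 minutes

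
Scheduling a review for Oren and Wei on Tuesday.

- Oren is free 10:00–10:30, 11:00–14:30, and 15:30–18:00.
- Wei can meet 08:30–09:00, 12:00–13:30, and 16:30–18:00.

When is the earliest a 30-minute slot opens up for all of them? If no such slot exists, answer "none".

12:00

Oren ∩ Wei: 12:00–13:30, 16:30–18:00.
Windows ≥ 30 min: 12:00–13:30, 16:30–18:00.
Earliest such window starts at 12:00.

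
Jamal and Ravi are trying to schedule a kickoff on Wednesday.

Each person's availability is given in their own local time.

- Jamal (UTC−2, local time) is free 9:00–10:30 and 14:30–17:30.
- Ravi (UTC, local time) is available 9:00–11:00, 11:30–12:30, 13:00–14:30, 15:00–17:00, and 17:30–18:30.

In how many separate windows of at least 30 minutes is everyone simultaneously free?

Jamal → UTC: 11:00–12:30, 16:30–19:30.
Ravi → UTC: 09:00–11:00, 11:30–12:30, 13:00–14:30, 15:00–17:00, 17:30–18:30.
Jamal ∩ Ravi: 11:30–12:30, 16:30–17:00, 17:30–18:30.
Windows ≥ 30 min: 11:30–12:30, 16:30–17:00, 17:30–18:30.
That's 3 windows.

3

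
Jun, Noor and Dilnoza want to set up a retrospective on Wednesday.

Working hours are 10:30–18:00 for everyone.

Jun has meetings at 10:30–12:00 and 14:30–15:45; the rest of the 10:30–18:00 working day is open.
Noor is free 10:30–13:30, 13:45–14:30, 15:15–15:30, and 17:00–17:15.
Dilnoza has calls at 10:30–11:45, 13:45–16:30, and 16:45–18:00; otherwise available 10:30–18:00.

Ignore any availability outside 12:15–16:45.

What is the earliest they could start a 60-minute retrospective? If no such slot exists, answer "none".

Jun free within 10:30–18:00: 12:00–14:30, 15:45–18:00.
Dilnoza free within 10:30–18:00: 11:45–13:45, 16:30–16:45.
Jun ∩ Noor: 12:00–13:30, 13:45–14:30, 17:00–17:15.
Jun ∩ Noor ∩ Dilnoza: 12:00–13:30.
Restricted to 12:15–16:45: 12:15–13:30.
Windows ≥ 60 min: 12:15–13:30.
Earliest such window starts at 12:15.

12:15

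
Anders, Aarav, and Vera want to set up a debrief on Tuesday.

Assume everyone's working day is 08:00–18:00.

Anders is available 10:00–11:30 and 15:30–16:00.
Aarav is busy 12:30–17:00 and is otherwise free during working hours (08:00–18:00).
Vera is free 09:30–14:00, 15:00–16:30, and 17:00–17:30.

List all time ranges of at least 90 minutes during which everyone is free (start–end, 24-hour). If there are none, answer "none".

10:00–11:30

Aarav free within 08:00–18:00: 08:00–12:30, 17:00–18:00.
Anders ∩ Aarav: 10:00–11:30.
Anders ∩ Aarav ∩ Vera: 10:00–11:30.
Windows ≥ 90 min: 10:00–11:30.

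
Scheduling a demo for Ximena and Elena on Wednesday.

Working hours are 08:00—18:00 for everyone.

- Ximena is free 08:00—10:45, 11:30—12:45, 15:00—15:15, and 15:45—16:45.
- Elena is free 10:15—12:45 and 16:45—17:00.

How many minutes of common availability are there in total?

105 minutes

Ximena ∩ Elena: 10:15–10:45, 11:30–12:45.
Total common minutes: 30 + 75 = 105.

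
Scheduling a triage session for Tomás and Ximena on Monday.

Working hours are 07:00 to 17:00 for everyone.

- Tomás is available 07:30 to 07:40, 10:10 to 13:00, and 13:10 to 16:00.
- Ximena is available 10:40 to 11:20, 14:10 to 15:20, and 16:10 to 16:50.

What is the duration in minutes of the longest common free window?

70 minutes

Tomás ∩ Ximena: 10:40–11:20, 14:10–15:20.
Common window lengths: 40, 70 min; longest is 70.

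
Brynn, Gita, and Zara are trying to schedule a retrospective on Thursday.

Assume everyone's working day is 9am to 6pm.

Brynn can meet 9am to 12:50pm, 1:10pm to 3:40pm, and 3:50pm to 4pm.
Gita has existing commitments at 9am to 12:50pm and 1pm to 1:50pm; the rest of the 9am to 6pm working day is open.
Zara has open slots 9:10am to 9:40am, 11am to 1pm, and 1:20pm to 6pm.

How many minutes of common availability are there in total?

Gita free within 09:00–18:00: 12:50–13:00, 13:50–18:00.
Brynn ∩ Gita: 13:50–15:40, 15:50–16:00.
Brynn ∩ Gita ∩ Zara: 13:50–15:40, 15:50–16:00.
Total common minutes: 110 + 10 = 120.

120 minutes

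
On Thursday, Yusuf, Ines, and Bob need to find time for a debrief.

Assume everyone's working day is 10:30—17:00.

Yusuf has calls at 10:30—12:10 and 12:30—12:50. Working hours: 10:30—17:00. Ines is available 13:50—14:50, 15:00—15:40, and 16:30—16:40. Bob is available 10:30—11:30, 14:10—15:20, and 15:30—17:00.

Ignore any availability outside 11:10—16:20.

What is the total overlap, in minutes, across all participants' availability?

70 minutes

Yusuf free within 10:30–17:00: 12:10–12:30, 12:50–17:00.
Yusuf ∩ Ines: 13:50–14:50, 15:00–15:40, 16:30–16:40.
Yusuf ∩ Ines ∩ Bob: 14:10–14:50, 15:00–15:20, 15:30–15:40, 16:30–16:40.
Restricted to 11:10–16:20: 14:10–14:50, 15:00–15:20, 15:30–15:40.
Total common minutes: 40 + 20 + 10 = 70.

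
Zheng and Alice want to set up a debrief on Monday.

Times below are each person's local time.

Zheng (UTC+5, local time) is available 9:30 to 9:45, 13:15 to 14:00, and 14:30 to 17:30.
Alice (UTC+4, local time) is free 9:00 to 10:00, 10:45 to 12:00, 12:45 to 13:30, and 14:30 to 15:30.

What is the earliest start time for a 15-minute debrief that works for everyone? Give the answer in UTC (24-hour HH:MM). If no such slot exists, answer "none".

08:45

Zheng → UTC: 04:30–04:45, 08:15–09:00, 09:30–12:30.
Alice → UTC: 05:00–06:00, 06:45–08:00, 08:45–09:30, 10:30–11:30.
Zheng ∩ Alice: 08:45–09:00, 10:30–11:30.
Windows ≥ 15 min: 08:45–09:00, 10:30–11:30.
Earliest such window starts at 08:45.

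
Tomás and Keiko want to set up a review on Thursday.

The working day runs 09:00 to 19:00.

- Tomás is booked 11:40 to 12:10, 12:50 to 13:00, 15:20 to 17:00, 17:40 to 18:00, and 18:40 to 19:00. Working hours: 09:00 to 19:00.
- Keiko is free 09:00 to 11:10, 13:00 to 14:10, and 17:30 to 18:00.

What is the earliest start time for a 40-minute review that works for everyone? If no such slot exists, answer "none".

09:00

Tomás free within 09:00–19:00: 09:00–11:40, 12:10–12:50, 13:00–15:20, 17:00–17:40, 18:00–18:40.
Tomás ∩ Keiko: 09:00–11:10, 13:00–14:10, 17:30–17:40.
Windows ≥ 40 min: 09:00–11:10, 13:00–14:10.
Earliest such window starts at 09:00.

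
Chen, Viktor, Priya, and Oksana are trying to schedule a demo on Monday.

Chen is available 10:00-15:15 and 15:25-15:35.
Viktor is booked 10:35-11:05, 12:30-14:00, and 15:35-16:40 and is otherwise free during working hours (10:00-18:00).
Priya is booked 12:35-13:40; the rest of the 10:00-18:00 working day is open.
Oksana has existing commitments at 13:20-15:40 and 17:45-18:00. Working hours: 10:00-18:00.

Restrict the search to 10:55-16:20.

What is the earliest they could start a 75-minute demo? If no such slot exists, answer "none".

Viktor free within 10:00–18:00: 10:00–10:35, 11:05–12:30, 14:00–15:35, 16:40–18:00.
Priya free within 10:00–18:00: 10:00–12:35, 13:40–18:00.
Oksana free within 10:00–18:00: 10:00–13:20, 15:40–17:45.
Chen ∩ Viktor: 10:00–10:35, 11:05–12:30, 14:00–15:15, 15:25–15:35.
Chen ∩ Viktor ∩ Priya: 10:00–10:35, 11:05–12:30, 14:00–15:15, 15:25–15:35.
Chen ∩ Viktor ∩ Priya ∩ Oksana: 10:00–10:35, 11:05–12:30.
Restricted to 10:55–16:20: 11:05–12:30.
Windows ≥ 75 min: 11:05–12:30.
Earliest such window starts at 11:05.

11:05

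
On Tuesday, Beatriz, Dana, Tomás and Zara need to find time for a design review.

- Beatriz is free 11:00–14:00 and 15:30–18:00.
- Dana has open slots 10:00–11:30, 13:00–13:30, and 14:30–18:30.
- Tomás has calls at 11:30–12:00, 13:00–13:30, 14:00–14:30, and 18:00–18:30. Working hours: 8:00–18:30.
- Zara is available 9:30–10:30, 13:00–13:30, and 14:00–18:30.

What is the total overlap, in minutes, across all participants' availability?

150 minutes

Tomás free within 08:00–18:30: 08:00–11:30, 12:00–13:00, 13:30–14:00, 14:30–18:00.
Beatriz ∩ Dana: 11:00–11:30, 13:00–13:30, 15:30–18:00.
Beatriz ∩ Dana ∩ Tomás: 11:00–11:30, 15:30–18:00.
Beatriz ∩ Dana ∩ Tomás ∩ Zara: 15:30–18:00.
Total common minutes: 150.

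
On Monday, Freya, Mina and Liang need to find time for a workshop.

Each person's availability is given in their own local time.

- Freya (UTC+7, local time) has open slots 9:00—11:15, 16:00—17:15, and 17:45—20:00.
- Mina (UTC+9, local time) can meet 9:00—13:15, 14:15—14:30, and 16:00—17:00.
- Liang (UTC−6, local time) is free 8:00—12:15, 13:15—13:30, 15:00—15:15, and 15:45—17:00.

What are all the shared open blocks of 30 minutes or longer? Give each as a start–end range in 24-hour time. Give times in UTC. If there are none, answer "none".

Freya → UTC: 02:00–04:15, 09:00–10:15, 10:45–13:00.
Mina → UTC: 00:00–04:15, 05:15–05:30, 07:00–08:00.
Liang → UTC: 14:00–18:15, 19:15–19:30, 21:00–21:15, 21:45–23:00.
Freya ∩ Mina: 02:00–04:15.
Freya ∩ Mina ∩ Liang: (none).
Windows ≥ 30 min: (none).

none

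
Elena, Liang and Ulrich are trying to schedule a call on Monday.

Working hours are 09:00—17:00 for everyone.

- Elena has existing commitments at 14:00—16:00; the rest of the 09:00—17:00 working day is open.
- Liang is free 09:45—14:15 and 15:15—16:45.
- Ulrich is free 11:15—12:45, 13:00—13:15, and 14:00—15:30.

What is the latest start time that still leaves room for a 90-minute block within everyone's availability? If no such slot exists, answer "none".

Elena free within 09:00–17:00: 09:00–14:00, 16:00–17:00.
Elena ∩ Liang: 09:45–14:00, 16:00–16:45.
Elena ∩ Liang ∩ Ulrich: 11:15–12:45, 13:00–13:15.
Windows ≥ 90 min: 11:15–12:45.
Latest start in the last window 11:15–12:45 is 12:45 − 90 min = 11:15.

11:15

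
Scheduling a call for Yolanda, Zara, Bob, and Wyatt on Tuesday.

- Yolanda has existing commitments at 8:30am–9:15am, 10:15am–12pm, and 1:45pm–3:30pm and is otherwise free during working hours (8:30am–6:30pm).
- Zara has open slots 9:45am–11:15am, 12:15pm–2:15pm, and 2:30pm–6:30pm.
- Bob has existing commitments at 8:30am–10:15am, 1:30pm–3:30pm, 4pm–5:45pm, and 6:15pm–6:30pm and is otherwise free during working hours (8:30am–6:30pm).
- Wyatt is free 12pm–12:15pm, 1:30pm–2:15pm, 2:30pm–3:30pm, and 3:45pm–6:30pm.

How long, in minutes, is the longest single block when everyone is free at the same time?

30 minutes

Yolanda free within 08:30–18:30: 09:15–10:15, 12:00–13:45, 15:30–18:30.
Bob free within 08:30–18:30: 10:15–13:30, 15:30–16:00, 17:45–18:15.
Yolanda ∩ Zara: 09:45–10:15, 12:15–13:45, 15:30–18:30.
Yolanda ∩ Zara ∩ Bob: 12:15–13:30, 15:30–16:00, 17:45–18:15.
Yolanda ∩ Zara ∩ Bob ∩ Wyatt: 15:45–16:00, 17:45–18:15.
Common window lengths: 15, 30 min; longest is 30.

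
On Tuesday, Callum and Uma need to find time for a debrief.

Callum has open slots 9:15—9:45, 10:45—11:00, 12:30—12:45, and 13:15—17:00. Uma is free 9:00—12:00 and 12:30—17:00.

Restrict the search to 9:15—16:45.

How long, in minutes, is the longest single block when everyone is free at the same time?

Callum ∩ Uma: 09:15–09:45, 10:45–11:00, 12:30–12:45, 13:15–17:00.
Restricted to 09:15–16:45: 09:15–09:45, 10:45–11:00, 12:30–12:45, 13:15–16:45.
Common window lengths: 30, 15, 15, 210 min; longest is 210.

210 minutes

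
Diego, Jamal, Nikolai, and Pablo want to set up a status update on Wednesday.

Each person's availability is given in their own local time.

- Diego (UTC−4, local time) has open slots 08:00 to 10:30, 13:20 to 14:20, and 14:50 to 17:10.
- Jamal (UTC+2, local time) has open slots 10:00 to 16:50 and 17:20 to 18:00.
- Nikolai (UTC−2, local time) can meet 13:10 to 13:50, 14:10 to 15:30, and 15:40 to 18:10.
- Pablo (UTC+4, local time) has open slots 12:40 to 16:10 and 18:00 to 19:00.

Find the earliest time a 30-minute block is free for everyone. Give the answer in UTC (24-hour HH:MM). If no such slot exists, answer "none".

none

Diego → UTC: 12:00–14:30, 17:20–18:20, 18:50–21:10.
Jamal → UTC: 08:00–14:50, 15:20–16:00.
Nikolai → UTC: 15:10–15:50, 16:10–17:30, 17:40–20:10.
Pablo → UTC: 08:40–12:10, 14:00–15:00.
Diego ∩ Jamal: 12:00–14:30.
Diego ∩ Jamal ∩ Nikolai: (none).
Diego ∩ Jamal ∩ Nikolai ∩ Pablo: (none).
Windows ≥ 30 min: (none).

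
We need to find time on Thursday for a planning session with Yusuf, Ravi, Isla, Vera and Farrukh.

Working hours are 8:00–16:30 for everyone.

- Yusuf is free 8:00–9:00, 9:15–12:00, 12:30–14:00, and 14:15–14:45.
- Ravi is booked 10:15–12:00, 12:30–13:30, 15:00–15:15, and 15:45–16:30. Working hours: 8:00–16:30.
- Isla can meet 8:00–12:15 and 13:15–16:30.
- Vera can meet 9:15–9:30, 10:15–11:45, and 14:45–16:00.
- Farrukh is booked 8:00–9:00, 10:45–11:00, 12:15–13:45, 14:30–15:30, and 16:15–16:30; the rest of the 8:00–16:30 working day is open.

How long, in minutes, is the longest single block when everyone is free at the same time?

15 minutes

Ravi free within 08:00–16:30: 08:00–10:15, 12:00–12:30, 13:30–15:00, 15:15–15:45.
Farrukh free within 08:00–16:30: 09:00–10:45, 11:00–12:15, 13:45–14:30, 15:30–16:15.
Yusuf ∩ Ravi: 08:00–09:00, 09:15–10:15, 13:30–14:00, 14:15–14:45.
Yusuf ∩ Ravi ∩ Isla: 08:00–09:00, 09:15–10:15, 13:30–14:00, 14:15–14:45.
Yusuf ∩ Ravi ∩ Isla ∩ Vera: 09:15–09:30.
Yusuf ∩ Ravi ∩ Isla ∩ Vera ∩ Farrukh: 09:15–09:30.
Single common window of 15 minutes.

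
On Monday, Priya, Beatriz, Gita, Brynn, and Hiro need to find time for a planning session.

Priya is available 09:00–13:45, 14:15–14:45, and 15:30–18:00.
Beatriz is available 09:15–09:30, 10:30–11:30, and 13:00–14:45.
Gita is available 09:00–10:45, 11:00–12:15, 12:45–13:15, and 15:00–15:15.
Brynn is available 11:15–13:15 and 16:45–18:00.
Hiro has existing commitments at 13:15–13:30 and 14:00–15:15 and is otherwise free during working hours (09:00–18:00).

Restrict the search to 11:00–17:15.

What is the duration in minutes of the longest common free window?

15 minutes

Hiro free within 09:00–18:00: 09:00–13:15, 13:30–14:00, 15:15–18:00.
Priya ∩ Beatriz: 09:15–09:30, 10:30–11:30, 13:00–13:45, 14:15–14:45.
Priya ∩ Beatriz ∩ Gita: 09:15–09:30, 10:30–10:45, 11:00–11:30, 13:00–13:15.
Priya ∩ Beatriz ∩ Gita ∩ Brynn: 11:15–11:30, 13:00–13:15.
Priya ∩ Beatriz ∩ Gita ∩ Brynn ∩ Hiro: 11:15–11:30, 13:00–13:15.
Restricted to 11:00–17:15: 11:15–11:30, 13:00–13:15.
Common window lengths: 15, 15 min; longest is 15.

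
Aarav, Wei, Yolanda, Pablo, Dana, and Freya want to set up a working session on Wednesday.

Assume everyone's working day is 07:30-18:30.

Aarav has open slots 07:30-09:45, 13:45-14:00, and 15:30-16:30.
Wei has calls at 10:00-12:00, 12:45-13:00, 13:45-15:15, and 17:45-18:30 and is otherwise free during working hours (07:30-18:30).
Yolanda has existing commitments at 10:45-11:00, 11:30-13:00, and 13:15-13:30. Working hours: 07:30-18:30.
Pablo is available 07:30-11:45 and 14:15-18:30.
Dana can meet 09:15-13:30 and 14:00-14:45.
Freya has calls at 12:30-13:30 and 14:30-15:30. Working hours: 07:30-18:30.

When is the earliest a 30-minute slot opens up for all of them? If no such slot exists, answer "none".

09:15

Wei free within 07:30–18:30: 07:30–10:00, 12:00–12:45, 13:00–13:45, 15:15–17:45.
Yolanda free within 07:30–18:30: 07:30–10:45, 11:00–11:30, 13:00–13:15, 13:30–18:30.
Freya free within 07:30–18:30: 07:30–12:30, 13:30–14:30, 15:30–18:30.
Aarav ∩ Wei: 07:30–09:45, 15:30–16:30.
Aarav ∩ Wei ∩ Yolanda: 07:30–09:45, 15:30–16:30.
Aarav ∩ Wei ∩ Yolanda ∩ Pablo: 07:30–09:45, 15:30–16:30.
Aarav ∩ Wei ∩ Yolanda ∩ Pablo ∩ Dana: 09:15–09:45.
Aarav ∩ Wei ∩ Yolanda ∩ Pablo ∩ Dana ∩ Freya: 09:15–09:45.
Windows ≥ 30 min: 09:15–09:45.
Earliest such window starts at 09:15.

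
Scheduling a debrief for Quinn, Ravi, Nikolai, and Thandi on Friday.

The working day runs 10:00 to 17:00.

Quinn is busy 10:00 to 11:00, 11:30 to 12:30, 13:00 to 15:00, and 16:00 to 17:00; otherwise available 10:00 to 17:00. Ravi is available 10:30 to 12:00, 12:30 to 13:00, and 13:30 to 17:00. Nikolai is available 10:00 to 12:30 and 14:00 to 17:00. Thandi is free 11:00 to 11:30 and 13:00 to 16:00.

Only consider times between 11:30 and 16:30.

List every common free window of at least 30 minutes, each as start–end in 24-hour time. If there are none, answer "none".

15:00–16:00

Quinn free within 10:00–17:00: 11:00–11:30, 12:30–13:00, 15:00–16:00.
Quinn ∩ Ravi: 11:00–11:30, 12:30–13:00, 15:00–16:00.
Quinn ∩ Ravi ∩ Nikolai: 11:00–11:30, 15:00–16:00.
Quinn ∩ Ravi ∩ Nikolai ∩ Thandi: 11:00–11:30, 15:00–16:00.
Restricted to 11:30–16:30: 15:00–16:00.
Windows ≥ 30 min: 15:00–16:00.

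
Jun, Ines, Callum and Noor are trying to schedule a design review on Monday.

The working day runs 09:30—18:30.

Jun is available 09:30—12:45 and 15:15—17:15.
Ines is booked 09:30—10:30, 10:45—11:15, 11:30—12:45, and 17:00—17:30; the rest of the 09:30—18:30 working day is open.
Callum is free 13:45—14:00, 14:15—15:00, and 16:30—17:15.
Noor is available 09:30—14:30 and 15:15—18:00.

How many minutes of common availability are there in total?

Ines free within 09:30–18:30: 10:30–10:45, 11:15–11:30, 12:45–17:00, 17:30–18:30.
Jun ∩ Ines: 10:30–10:45, 11:15–11:30, 15:15–17:00.
Jun ∩ Ines ∩ Callum: 16:30–17:00.
Jun ∩ Ines ∩ Callum ∩ Noor: 16:30–17:00.
Total common minutes: 30.

30 minutes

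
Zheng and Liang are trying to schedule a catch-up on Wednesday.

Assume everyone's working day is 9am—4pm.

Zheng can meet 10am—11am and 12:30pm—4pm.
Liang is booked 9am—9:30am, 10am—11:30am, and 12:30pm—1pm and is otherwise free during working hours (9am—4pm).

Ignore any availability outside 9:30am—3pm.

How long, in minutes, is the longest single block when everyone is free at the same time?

Liang free within 09:00–16:00: 09:30–10:00, 11:30–12:30, 13:00–16:00.
Zheng ∩ Liang: 13:00–16:00.
Restricted to 09:30–15:00: 13:00–15:00.
Single common window of 120 minutes.

120 minutes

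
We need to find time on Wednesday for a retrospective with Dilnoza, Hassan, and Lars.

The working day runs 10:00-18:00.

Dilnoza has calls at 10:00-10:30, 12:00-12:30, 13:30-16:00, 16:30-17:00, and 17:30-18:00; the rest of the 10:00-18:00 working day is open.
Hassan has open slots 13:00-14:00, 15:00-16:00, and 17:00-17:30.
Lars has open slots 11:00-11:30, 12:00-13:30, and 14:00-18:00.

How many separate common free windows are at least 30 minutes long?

Dilnoza free within 10:00–18:00: 10:30–12:00, 12:30–13:30, 16:00–16:30, 17:00–17:30.
Dilnoza ∩ Hassan: 13:00–13:30, 17:00–17:30.
Dilnoza ∩ Hassan ∩ Lars: 13:00–13:30, 17:00–17:30.
Windows ≥ 30 min: 13:00–13:30, 17:00–17:30.
That's 2 windows.

2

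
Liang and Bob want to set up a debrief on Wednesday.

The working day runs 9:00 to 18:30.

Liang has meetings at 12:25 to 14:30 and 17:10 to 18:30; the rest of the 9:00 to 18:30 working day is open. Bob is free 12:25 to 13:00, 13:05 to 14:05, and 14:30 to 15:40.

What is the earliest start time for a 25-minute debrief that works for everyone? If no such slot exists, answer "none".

14:30

Liang free within 09:00–18:30: 09:00–12:25, 14:30–17:10.
Liang ∩ Bob: 14:30–15:40.
Windows ≥ 25 min: 14:30–15:40.
Earliest such window starts at 14:30.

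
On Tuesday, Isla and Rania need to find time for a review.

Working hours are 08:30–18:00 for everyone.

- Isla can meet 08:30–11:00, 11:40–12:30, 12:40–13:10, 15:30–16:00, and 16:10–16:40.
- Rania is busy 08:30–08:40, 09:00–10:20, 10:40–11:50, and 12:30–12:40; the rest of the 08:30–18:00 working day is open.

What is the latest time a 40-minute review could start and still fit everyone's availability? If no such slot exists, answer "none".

11:50

Rania free within 08:30–18:00: 08:40–09:00, 10:20–10:40, 11:50–12:30, 12:40–18:00.
Isla ∩ Rania: 08:40–09:00, 10:20–10:40, 11:50–12:30, 12:40–13:10, 15:30–16:00, 16:10–16:40.
Windows ≥ 40 min: 11:50–12:30.
Latest start in the last window 11:50–12:30 is 12:30 − 40 min = 11:50.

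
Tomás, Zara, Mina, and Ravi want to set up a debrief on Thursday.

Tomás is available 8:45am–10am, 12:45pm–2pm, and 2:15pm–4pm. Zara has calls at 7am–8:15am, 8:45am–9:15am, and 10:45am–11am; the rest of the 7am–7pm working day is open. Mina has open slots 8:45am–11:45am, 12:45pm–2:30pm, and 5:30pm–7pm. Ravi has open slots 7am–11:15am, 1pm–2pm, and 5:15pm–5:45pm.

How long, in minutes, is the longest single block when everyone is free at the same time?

60 minutes

Zara free within 07:00–19:00: 08:15–08:45, 09:15–10:45, 11:00–19:00.
Tomás ∩ Zara: 09:15–10:00, 12:45–14:00, 14:15–16:00.
Tomás ∩ Zara ∩ Mina: 09:15–10:00, 12:45–14:00, 14:15–14:30.
Tomás ∩ Zara ∩ Mina ∩ Ravi: 09:15–10:00, 13:00–14:00.
Common window lengths: 45, 60 min; longest is 60.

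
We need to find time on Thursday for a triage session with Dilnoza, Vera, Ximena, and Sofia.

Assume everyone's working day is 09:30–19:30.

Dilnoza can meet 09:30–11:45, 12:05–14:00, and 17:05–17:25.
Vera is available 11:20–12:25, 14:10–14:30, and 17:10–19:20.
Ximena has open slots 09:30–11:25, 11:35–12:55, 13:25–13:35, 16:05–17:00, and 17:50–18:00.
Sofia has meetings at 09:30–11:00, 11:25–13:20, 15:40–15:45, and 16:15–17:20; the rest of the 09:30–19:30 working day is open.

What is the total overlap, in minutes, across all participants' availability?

5 minutes

Sofia free within 09:30–19:30: 11:00–11:25, 13:20–15:40, 15:45–16:15, 17:20–19:30.
Dilnoza ∩ Vera: 11:20–11:45, 12:05–12:25, 17:10–17:25.
Dilnoza ∩ Vera ∩ Ximena: 11:20–11:25, 11:35–11:45, 12:05–12:25.
Dilnoza ∩ Vera ∩ Ximena ∩ Sofia: 11:20–11:25.
Total common minutes: 5.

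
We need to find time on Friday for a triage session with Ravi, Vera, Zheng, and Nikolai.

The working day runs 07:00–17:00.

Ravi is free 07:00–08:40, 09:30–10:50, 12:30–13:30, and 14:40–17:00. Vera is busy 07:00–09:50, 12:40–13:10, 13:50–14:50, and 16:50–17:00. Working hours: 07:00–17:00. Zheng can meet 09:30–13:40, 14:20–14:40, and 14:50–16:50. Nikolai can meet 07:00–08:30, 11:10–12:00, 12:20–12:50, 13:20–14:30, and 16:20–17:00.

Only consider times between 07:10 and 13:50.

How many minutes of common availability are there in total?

Vera free within 07:00–17:00: 09:50–12:40, 13:10–13:50, 14:50–16:50.
Ravi ∩ Vera: 09:50–10:50, 12:30–12:40, 13:10–13:30, 14:50–16:50.
Ravi ∩ Vera ∩ Zheng: 09:50–10:50, 12:30–12:40, 13:10–13:30, 14:50–16:50.
Ravi ∩ Vera ∩ Zheng ∩ Nikolai: 12:30–12:40, 13:20–13:30, 16:20–16:50.
Restricted to 07:10–13:50: 12:30–12:40, 13:20–13:30.
Total common minutes: 10 + 10 = 20.

20 minutes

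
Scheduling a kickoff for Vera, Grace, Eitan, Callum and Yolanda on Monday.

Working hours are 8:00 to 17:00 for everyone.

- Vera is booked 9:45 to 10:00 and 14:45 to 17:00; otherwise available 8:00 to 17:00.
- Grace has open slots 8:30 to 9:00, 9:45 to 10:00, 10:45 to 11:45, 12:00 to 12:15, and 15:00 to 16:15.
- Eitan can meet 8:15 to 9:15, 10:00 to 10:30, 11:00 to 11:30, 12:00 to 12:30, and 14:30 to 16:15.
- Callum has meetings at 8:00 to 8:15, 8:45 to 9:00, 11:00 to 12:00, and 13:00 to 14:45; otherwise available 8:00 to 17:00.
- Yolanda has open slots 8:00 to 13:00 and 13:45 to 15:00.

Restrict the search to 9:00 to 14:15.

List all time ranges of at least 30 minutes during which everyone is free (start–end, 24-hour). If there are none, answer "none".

Vera free within 08:00–17:00: 08:00–09:45, 10:00–14:45.
Callum free within 08:00–17:00: 08:15–08:45, 09:00–11:00, 12:00–13:00, 14:45–17:00.
Vera ∩ Grace: 08:30–09:00, 10:45–11:45, 12:00–12:15.
Vera ∩ Grace ∩ Eitan: 08:30–09:00, 11:00–11:30, 12:00–12:15.
Vera ∩ Grace ∩ Eitan ∩ Callum: 08:30–08:45, 12:00–12:15.
Vera ∩ Grace ∩ Eitan ∩ Callum ∩ Yolanda: 08:30–08:45, 12:00–12:15.
Restricted to 09:00–14:15: 12:00–12:15.
Windows ≥ 30 min: (none).

none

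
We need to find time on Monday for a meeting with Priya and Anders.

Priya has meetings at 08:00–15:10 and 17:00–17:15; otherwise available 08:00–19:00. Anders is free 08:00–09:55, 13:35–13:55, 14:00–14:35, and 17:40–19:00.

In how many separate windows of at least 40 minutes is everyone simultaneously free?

Priya free within 08:00–19:00: 15:10–17:00, 17:15–19:00.
Priya ∩ Anders: 17:40–19:00.
Windows ≥ 40 min: 17:40–19:00.
That's 1 window.

1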